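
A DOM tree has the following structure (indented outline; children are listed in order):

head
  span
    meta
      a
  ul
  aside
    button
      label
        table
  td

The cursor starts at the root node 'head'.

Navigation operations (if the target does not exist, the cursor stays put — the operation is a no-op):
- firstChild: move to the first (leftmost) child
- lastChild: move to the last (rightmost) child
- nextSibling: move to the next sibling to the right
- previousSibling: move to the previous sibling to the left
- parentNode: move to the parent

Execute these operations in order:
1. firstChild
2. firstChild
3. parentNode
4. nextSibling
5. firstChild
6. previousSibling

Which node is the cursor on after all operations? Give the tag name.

Answer: span

Derivation:
After 1 (firstChild): span
After 2 (firstChild): meta
After 3 (parentNode): span
After 4 (nextSibling): ul
After 5 (firstChild): ul (no-op, stayed)
After 6 (previousSibling): span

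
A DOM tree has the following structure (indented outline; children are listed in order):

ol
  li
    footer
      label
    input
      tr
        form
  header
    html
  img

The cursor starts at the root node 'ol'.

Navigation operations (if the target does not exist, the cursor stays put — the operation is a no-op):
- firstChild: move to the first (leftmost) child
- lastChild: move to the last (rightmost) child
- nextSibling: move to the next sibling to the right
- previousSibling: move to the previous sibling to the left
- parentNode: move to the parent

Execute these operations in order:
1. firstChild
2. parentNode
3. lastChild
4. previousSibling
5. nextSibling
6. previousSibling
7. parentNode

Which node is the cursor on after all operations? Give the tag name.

After 1 (firstChild): li
After 2 (parentNode): ol
After 3 (lastChild): img
After 4 (previousSibling): header
After 5 (nextSibling): img
After 6 (previousSibling): header
After 7 (parentNode): ol

Answer: ol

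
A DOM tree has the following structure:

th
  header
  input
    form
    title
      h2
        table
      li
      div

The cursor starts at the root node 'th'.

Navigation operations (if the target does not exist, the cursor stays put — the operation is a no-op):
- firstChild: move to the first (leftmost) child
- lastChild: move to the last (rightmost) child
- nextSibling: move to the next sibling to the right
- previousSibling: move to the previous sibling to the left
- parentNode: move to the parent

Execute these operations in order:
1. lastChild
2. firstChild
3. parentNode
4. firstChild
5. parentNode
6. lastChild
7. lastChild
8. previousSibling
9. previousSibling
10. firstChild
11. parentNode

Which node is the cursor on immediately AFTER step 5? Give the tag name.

After 1 (lastChild): input
After 2 (firstChild): form
After 3 (parentNode): input
After 4 (firstChild): form
After 5 (parentNode): input

Answer: input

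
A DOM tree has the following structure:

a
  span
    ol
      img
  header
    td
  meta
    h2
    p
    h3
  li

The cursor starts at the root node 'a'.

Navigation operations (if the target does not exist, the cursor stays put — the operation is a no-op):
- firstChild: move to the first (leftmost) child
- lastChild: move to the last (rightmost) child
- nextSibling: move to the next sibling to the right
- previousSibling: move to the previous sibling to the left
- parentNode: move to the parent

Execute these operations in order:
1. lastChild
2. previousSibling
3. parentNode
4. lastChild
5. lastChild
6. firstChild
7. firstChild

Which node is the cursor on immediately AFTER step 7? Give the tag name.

After 1 (lastChild): li
After 2 (previousSibling): meta
After 3 (parentNode): a
After 4 (lastChild): li
After 5 (lastChild): li (no-op, stayed)
After 6 (firstChild): li (no-op, stayed)
After 7 (firstChild): li (no-op, stayed)

Answer: li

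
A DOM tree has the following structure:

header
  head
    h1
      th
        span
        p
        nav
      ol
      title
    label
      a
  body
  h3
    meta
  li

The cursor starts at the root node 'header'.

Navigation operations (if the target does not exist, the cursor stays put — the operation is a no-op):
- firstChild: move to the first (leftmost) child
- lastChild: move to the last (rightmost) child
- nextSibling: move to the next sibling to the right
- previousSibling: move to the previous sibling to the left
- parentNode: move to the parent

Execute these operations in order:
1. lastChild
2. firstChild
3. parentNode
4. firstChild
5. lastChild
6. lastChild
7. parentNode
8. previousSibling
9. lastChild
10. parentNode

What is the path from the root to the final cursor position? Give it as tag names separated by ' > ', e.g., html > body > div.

Answer: header > head > h1

Derivation:
After 1 (lastChild): li
After 2 (firstChild): li (no-op, stayed)
After 3 (parentNode): header
After 4 (firstChild): head
After 5 (lastChild): label
After 6 (lastChild): a
After 7 (parentNode): label
After 8 (previousSibling): h1
After 9 (lastChild): title
After 10 (parentNode): h1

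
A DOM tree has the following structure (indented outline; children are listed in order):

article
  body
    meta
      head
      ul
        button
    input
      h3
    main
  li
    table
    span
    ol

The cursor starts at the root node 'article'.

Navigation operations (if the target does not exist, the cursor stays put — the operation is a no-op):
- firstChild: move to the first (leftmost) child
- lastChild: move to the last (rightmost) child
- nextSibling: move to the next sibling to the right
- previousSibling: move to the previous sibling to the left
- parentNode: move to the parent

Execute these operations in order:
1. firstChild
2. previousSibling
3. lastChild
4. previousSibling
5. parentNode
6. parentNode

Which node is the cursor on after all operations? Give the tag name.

After 1 (firstChild): body
After 2 (previousSibling): body (no-op, stayed)
After 3 (lastChild): main
After 4 (previousSibling): input
After 5 (parentNode): body
After 6 (parentNode): article

Answer: article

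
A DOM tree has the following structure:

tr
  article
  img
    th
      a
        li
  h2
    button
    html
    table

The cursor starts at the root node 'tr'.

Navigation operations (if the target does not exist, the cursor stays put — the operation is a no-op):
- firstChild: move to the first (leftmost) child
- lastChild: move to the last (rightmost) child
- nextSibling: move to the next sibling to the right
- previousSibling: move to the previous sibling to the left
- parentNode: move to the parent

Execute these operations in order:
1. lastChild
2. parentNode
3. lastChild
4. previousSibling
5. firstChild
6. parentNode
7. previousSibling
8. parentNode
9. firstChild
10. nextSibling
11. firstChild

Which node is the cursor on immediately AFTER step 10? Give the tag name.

After 1 (lastChild): h2
After 2 (parentNode): tr
After 3 (lastChild): h2
After 4 (previousSibling): img
After 5 (firstChild): th
After 6 (parentNode): img
After 7 (previousSibling): article
After 8 (parentNode): tr
After 9 (firstChild): article
After 10 (nextSibling): img

Answer: img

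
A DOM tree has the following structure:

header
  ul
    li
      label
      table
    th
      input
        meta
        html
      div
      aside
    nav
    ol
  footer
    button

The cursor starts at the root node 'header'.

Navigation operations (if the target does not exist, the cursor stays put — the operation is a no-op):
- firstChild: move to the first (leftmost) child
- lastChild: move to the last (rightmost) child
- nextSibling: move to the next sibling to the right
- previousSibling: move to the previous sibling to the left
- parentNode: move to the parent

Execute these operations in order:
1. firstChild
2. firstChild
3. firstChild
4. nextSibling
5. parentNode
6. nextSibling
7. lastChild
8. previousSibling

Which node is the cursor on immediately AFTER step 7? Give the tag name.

Answer: aside

Derivation:
After 1 (firstChild): ul
After 2 (firstChild): li
After 3 (firstChild): label
After 4 (nextSibling): table
After 5 (parentNode): li
After 6 (nextSibling): th
After 7 (lastChild): aside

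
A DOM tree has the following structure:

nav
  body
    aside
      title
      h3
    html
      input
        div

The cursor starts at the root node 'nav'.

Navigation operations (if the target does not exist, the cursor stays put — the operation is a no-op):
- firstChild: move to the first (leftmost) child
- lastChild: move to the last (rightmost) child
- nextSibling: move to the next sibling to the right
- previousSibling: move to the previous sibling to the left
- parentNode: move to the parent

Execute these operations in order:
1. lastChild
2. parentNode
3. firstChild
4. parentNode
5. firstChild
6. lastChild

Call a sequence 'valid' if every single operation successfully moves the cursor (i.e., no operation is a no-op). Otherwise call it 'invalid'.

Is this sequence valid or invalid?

Answer: valid

Derivation:
After 1 (lastChild): body
After 2 (parentNode): nav
After 3 (firstChild): body
After 4 (parentNode): nav
After 5 (firstChild): body
After 6 (lastChild): html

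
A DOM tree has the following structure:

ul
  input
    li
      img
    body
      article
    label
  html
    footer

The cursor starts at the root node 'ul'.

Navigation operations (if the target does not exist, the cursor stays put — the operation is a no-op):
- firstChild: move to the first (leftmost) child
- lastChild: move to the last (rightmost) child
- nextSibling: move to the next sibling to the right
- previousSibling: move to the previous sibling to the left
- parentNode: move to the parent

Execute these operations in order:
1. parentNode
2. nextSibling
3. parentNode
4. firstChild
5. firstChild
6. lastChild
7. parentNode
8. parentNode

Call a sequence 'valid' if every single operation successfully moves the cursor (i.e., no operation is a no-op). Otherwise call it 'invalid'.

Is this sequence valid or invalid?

After 1 (parentNode): ul (no-op, stayed)
After 2 (nextSibling): ul (no-op, stayed)
After 3 (parentNode): ul (no-op, stayed)
After 4 (firstChild): input
After 5 (firstChild): li
After 6 (lastChild): img
After 7 (parentNode): li
After 8 (parentNode): input

Answer: invalid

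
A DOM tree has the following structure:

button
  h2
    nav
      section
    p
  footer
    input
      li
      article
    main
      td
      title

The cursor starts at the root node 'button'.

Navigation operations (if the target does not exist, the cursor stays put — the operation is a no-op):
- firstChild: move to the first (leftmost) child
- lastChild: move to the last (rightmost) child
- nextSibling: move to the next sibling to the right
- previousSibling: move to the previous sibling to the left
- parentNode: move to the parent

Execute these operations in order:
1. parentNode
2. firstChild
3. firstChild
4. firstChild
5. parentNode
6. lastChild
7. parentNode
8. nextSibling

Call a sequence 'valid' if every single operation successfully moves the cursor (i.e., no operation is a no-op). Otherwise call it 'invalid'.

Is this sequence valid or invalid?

After 1 (parentNode): button (no-op, stayed)
After 2 (firstChild): h2
After 3 (firstChild): nav
After 4 (firstChild): section
After 5 (parentNode): nav
After 6 (lastChild): section
After 7 (parentNode): nav
After 8 (nextSibling): p

Answer: invalid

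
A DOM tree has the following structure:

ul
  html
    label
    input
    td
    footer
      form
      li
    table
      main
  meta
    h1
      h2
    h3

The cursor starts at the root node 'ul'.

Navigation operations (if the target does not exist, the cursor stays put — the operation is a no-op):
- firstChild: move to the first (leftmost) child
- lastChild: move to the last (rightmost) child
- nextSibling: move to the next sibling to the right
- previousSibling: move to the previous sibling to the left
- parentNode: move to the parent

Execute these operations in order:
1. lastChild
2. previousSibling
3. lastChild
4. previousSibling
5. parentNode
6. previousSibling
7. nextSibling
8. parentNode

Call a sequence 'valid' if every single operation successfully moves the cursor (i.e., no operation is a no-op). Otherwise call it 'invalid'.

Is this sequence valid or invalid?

After 1 (lastChild): meta
After 2 (previousSibling): html
After 3 (lastChild): table
After 4 (previousSibling): footer
After 5 (parentNode): html
After 6 (previousSibling): html (no-op, stayed)
After 7 (nextSibling): meta
After 8 (parentNode): ul

Answer: invalid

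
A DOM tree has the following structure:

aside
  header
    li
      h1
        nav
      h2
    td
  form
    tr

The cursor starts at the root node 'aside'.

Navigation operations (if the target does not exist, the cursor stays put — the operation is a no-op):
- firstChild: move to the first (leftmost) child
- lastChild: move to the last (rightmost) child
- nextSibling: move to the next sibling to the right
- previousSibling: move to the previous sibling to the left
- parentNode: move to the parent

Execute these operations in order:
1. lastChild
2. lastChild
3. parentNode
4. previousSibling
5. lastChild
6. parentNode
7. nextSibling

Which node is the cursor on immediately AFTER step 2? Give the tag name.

After 1 (lastChild): form
After 2 (lastChild): tr

Answer: tr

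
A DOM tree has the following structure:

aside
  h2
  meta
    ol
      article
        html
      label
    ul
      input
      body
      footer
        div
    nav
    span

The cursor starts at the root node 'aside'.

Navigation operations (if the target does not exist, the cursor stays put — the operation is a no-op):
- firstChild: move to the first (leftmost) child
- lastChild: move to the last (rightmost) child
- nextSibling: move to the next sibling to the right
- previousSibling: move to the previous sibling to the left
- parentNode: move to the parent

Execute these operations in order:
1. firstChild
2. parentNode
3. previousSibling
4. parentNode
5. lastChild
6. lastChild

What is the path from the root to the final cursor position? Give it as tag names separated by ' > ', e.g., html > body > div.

Answer: aside > meta > span

Derivation:
After 1 (firstChild): h2
After 2 (parentNode): aside
After 3 (previousSibling): aside (no-op, stayed)
After 4 (parentNode): aside (no-op, stayed)
After 5 (lastChild): meta
After 6 (lastChild): span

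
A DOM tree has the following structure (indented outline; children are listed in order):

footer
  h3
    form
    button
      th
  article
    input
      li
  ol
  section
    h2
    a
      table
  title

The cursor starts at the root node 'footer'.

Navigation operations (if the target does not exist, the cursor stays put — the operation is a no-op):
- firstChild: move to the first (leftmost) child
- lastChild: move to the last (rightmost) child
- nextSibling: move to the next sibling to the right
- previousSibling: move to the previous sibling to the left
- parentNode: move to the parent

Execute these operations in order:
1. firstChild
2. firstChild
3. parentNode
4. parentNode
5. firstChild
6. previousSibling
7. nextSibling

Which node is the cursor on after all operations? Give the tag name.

Answer: article

Derivation:
After 1 (firstChild): h3
After 2 (firstChild): form
After 3 (parentNode): h3
After 4 (parentNode): footer
After 5 (firstChild): h3
After 6 (previousSibling): h3 (no-op, stayed)
After 7 (nextSibling): article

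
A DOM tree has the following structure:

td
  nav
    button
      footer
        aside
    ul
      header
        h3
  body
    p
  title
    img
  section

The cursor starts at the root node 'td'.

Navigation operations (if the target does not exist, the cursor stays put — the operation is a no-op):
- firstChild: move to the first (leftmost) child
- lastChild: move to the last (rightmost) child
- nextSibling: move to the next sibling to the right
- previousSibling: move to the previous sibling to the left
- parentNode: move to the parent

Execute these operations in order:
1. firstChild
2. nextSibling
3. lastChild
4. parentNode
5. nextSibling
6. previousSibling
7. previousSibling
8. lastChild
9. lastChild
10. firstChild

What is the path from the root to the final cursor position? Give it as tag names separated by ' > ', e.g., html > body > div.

Answer: td > nav > ul > header > h3

Derivation:
After 1 (firstChild): nav
After 2 (nextSibling): body
After 3 (lastChild): p
After 4 (parentNode): body
After 5 (nextSibling): title
After 6 (previousSibling): body
After 7 (previousSibling): nav
After 8 (lastChild): ul
After 9 (lastChild): header
After 10 (firstChild): h3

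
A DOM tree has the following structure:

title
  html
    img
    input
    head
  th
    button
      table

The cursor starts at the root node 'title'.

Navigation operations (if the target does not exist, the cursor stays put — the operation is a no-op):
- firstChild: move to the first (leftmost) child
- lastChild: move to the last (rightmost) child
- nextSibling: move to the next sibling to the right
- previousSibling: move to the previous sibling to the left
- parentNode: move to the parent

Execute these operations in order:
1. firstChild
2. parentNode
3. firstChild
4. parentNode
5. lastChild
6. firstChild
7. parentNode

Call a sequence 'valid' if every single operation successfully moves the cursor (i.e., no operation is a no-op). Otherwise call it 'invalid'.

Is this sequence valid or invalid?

After 1 (firstChild): html
After 2 (parentNode): title
After 3 (firstChild): html
After 4 (parentNode): title
After 5 (lastChild): th
After 6 (firstChild): button
After 7 (parentNode): th

Answer: valid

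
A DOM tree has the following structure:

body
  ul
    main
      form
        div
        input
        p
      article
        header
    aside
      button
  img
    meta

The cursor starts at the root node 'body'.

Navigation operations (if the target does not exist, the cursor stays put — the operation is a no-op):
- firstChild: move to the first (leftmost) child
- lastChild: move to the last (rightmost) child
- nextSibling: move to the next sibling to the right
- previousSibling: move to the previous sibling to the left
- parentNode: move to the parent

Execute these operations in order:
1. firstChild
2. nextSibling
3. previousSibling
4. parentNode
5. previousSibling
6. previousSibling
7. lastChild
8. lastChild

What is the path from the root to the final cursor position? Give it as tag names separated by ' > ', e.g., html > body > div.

After 1 (firstChild): ul
After 2 (nextSibling): img
After 3 (previousSibling): ul
After 4 (parentNode): body
After 5 (previousSibling): body (no-op, stayed)
After 6 (previousSibling): body (no-op, stayed)
After 7 (lastChild): img
After 8 (lastChild): meta

Answer: body > img > meta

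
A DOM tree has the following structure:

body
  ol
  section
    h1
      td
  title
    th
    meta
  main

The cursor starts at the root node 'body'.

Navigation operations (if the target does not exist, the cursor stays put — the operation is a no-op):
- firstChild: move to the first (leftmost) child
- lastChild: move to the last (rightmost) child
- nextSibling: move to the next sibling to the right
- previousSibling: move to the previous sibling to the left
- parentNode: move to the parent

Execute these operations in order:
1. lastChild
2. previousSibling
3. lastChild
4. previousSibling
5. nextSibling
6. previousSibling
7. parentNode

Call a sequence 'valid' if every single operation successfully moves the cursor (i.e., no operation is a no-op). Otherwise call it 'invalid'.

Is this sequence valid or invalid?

After 1 (lastChild): main
After 2 (previousSibling): title
After 3 (lastChild): meta
After 4 (previousSibling): th
After 5 (nextSibling): meta
After 6 (previousSibling): th
After 7 (parentNode): title

Answer: valid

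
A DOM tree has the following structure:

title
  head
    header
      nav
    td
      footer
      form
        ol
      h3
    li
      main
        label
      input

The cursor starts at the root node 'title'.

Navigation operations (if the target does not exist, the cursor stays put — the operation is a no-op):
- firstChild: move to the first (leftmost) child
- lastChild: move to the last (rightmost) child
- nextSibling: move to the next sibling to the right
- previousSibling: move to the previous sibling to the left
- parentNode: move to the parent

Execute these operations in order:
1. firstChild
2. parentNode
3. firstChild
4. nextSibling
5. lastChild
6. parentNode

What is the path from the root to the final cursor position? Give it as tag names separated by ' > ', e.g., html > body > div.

Answer: title > head

Derivation:
After 1 (firstChild): head
After 2 (parentNode): title
After 3 (firstChild): head
After 4 (nextSibling): head (no-op, stayed)
After 5 (lastChild): li
After 6 (parentNode): head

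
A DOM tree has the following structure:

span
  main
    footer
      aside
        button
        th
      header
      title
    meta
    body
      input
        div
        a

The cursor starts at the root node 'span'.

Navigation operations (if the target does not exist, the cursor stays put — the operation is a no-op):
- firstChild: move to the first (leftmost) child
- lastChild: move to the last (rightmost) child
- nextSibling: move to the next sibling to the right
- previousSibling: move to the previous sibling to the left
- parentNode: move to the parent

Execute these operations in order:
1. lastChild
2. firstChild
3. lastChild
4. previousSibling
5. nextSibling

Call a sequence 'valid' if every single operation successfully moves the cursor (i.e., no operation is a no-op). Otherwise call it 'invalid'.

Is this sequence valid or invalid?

After 1 (lastChild): main
After 2 (firstChild): footer
After 3 (lastChild): title
After 4 (previousSibling): header
After 5 (nextSibling): title

Answer: valid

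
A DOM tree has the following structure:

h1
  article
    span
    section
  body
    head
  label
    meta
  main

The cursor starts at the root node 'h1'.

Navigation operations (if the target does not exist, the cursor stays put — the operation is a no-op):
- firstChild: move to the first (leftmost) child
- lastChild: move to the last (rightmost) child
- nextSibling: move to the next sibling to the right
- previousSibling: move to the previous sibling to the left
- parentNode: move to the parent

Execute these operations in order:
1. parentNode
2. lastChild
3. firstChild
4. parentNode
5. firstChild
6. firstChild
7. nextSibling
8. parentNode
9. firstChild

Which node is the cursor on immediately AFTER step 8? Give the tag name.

Answer: article

Derivation:
After 1 (parentNode): h1 (no-op, stayed)
After 2 (lastChild): main
After 3 (firstChild): main (no-op, stayed)
After 4 (parentNode): h1
After 5 (firstChild): article
After 6 (firstChild): span
After 7 (nextSibling): section
After 8 (parentNode): article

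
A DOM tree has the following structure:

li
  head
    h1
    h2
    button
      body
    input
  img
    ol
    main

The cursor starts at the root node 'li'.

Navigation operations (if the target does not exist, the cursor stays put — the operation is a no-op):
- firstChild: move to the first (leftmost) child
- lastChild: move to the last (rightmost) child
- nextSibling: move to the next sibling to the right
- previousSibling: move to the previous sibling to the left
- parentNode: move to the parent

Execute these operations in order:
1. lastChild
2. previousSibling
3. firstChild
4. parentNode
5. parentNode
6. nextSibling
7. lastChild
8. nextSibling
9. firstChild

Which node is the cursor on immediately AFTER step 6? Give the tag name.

After 1 (lastChild): img
After 2 (previousSibling): head
After 3 (firstChild): h1
After 4 (parentNode): head
After 5 (parentNode): li
After 6 (nextSibling): li (no-op, stayed)

Answer: li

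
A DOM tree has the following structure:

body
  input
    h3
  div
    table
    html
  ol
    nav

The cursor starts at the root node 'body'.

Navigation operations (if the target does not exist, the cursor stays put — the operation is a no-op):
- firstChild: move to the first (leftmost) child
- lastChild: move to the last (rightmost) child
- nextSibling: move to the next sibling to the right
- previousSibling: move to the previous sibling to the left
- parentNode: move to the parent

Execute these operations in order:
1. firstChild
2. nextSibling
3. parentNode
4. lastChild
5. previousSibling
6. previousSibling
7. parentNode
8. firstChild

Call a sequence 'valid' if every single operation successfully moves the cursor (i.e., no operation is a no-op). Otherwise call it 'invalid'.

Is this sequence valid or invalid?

Answer: valid

Derivation:
After 1 (firstChild): input
After 2 (nextSibling): div
After 3 (parentNode): body
After 4 (lastChild): ol
After 5 (previousSibling): div
After 6 (previousSibling): input
After 7 (parentNode): body
After 8 (firstChild): input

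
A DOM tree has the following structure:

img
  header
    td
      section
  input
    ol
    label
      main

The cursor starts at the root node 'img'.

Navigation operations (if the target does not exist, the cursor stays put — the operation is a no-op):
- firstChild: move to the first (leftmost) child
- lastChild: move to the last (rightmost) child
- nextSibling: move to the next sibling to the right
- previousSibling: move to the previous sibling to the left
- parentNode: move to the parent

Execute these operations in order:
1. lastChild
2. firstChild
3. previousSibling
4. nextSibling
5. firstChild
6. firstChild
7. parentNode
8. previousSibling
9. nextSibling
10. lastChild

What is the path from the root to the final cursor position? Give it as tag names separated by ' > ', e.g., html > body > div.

Answer: img > input > label > main

Derivation:
After 1 (lastChild): input
After 2 (firstChild): ol
After 3 (previousSibling): ol (no-op, stayed)
After 4 (nextSibling): label
After 5 (firstChild): main
After 6 (firstChild): main (no-op, stayed)
After 7 (parentNode): label
After 8 (previousSibling): ol
After 9 (nextSibling): label
After 10 (lastChild): main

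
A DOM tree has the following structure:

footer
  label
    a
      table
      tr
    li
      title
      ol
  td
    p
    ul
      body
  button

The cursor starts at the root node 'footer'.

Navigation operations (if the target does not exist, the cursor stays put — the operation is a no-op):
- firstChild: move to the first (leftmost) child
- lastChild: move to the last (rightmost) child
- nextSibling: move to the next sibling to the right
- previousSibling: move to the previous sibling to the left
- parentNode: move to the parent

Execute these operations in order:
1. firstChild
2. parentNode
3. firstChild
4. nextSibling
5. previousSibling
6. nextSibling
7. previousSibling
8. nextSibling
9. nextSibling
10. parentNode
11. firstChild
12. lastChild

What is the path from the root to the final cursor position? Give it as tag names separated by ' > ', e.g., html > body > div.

Answer: footer > label > li

Derivation:
After 1 (firstChild): label
After 2 (parentNode): footer
After 3 (firstChild): label
After 4 (nextSibling): td
After 5 (previousSibling): label
After 6 (nextSibling): td
After 7 (previousSibling): label
After 8 (nextSibling): td
After 9 (nextSibling): button
After 10 (parentNode): footer
After 11 (firstChild): label
After 12 (lastChild): li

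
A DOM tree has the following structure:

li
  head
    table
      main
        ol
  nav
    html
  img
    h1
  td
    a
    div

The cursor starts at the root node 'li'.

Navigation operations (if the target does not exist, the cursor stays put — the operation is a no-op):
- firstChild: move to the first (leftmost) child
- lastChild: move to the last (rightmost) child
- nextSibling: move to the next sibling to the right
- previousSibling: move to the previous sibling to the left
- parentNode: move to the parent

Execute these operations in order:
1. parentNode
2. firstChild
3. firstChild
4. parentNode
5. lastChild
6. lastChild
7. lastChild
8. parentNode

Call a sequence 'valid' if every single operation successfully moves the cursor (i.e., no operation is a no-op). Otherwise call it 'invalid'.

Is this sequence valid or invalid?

Answer: invalid

Derivation:
After 1 (parentNode): li (no-op, stayed)
After 2 (firstChild): head
After 3 (firstChild): table
After 4 (parentNode): head
After 5 (lastChild): table
After 6 (lastChild): main
After 7 (lastChild): ol
After 8 (parentNode): main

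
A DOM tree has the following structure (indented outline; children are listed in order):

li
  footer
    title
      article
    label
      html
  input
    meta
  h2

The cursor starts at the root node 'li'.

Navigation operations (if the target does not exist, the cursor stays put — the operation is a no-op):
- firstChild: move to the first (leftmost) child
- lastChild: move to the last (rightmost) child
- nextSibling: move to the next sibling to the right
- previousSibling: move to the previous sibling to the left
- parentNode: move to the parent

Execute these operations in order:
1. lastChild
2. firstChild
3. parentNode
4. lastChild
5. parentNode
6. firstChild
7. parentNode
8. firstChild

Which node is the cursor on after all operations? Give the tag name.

After 1 (lastChild): h2
After 2 (firstChild): h2 (no-op, stayed)
After 3 (parentNode): li
After 4 (lastChild): h2
After 5 (parentNode): li
After 6 (firstChild): footer
After 7 (parentNode): li
After 8 (firstChild): footer

Answer: footer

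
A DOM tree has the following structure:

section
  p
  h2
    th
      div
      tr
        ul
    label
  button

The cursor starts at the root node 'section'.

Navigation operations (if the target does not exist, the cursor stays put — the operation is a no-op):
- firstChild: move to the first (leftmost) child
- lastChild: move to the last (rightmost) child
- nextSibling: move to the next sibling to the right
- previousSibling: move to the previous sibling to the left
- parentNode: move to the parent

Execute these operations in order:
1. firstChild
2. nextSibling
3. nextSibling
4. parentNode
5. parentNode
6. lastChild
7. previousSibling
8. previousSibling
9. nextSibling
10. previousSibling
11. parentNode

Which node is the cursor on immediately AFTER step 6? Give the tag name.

Answer: button

Derivation:
After 1 (firstChild): p
After 2 (nextSibling): h2
After 3 (nextSibling): button
After 4 (parentNode): section
After 5 (parentNode): section (no-op, stayed)
After 6 (lastChild): button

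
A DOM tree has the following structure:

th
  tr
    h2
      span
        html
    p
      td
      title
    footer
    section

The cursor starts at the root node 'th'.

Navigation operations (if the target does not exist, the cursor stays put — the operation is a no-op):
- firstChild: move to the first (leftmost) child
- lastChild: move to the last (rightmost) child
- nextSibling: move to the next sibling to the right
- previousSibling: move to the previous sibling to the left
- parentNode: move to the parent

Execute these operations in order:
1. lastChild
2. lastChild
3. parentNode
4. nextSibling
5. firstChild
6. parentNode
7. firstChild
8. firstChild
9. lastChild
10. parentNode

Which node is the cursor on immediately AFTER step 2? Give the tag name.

After 1 (lastChild): tr
After 2 (lastChild): section

Answer: section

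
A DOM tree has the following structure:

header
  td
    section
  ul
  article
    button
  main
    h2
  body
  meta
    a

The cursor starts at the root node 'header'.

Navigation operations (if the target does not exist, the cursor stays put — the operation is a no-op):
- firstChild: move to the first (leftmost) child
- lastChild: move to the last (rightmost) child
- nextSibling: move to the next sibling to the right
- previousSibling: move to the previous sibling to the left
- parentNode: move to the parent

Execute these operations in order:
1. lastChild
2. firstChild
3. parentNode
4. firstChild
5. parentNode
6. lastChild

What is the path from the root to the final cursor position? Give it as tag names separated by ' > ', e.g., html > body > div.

Answer: header > meta > a

Derivation:
After 1 (lastChild): meta
After 2 (firstChild): a
After 3 (parentNode): meta
After 4 (firstChild): a
After 5 (parentNode): meta
After 6 (lastChild): a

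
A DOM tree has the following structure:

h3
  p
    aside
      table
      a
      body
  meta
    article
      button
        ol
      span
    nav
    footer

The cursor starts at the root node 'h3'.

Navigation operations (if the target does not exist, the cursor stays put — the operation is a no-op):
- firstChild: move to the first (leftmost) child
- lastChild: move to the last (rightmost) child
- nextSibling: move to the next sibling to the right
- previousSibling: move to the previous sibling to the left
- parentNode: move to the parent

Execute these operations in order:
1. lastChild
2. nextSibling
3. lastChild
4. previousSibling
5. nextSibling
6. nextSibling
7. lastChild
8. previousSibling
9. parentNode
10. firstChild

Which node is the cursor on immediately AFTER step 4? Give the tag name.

After 1 (lastChild): meta
After 2 (nextSibling): meta (no-op, stayed)
After 3 (lastChild): footer
After 4 (previousSibling): nav

Answer: nav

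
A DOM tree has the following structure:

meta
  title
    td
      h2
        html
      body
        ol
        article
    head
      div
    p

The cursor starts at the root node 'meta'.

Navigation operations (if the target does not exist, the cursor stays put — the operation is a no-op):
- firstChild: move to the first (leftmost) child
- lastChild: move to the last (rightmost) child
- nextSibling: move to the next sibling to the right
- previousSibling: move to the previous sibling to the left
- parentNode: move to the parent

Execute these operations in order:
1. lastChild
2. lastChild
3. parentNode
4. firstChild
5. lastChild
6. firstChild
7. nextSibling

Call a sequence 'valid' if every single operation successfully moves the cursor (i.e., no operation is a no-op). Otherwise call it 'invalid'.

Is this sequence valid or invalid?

After 1 (lastChild): title
After 2 (lastChild): p
After 3 (parentNode): title
After 4 (firstChild): td
After 5 (lastChild): body
After 6 (firstChild): ol
After 7 (nextSibling): article

Answer: valid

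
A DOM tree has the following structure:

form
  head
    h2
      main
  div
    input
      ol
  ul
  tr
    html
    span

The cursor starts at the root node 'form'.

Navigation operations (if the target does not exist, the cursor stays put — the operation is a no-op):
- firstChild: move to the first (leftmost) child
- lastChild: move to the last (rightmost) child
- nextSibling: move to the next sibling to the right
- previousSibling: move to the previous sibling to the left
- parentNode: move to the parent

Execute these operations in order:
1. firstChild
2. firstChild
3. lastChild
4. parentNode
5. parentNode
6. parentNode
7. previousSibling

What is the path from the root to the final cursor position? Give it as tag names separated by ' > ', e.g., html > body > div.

After 1 (firstChild): head
After 2 (firstChild): h2
After 3 (lastChild): main
After 4 (parentNode): h2
After 5 (parentNode): head
After 6 (parentNode): form
After 7 (previousSibling): form (no-op, stayed)

Answer: form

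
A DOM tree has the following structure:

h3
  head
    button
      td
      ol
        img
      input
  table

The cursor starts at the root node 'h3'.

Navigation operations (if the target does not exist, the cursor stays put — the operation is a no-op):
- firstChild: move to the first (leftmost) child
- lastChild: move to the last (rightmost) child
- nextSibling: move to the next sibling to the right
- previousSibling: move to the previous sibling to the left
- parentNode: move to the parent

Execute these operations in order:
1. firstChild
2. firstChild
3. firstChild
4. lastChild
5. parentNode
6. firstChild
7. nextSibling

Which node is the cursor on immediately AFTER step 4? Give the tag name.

Answer: td

Derivation:
After 1 (firstChild): head
After 2 (firstChild): button
After 3 (firstChild): td
After 4 (lastChild): td (no-op, stayed)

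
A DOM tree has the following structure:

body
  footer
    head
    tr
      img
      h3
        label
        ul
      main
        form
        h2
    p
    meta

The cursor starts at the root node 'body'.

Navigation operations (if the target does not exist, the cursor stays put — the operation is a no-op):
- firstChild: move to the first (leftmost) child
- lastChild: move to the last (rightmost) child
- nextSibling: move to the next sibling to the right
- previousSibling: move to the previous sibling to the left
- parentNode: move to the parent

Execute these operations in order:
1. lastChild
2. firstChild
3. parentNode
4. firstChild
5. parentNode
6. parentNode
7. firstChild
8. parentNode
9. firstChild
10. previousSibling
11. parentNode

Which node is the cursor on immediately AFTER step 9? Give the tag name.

Answer: footer

Derivation:
After 1 (lastChild): footer
After 2 (firstChild): head
After 3 (parentNode): footer
After 4 (firstChild): head
After 5 (parentNode): footer
After 6 (parentNode): body
After 7 (firstChild): footer
After 8 (parentNode): body
After 9 (firstChild): footer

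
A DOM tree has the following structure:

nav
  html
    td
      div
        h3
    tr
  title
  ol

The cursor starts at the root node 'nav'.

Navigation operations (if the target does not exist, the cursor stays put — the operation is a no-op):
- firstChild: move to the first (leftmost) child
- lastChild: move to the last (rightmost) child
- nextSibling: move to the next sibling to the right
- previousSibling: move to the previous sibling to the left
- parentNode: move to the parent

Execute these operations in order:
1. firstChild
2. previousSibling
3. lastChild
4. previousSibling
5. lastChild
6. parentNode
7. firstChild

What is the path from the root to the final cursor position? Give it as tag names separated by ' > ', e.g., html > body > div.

After 1 (firstChild): html
After 2 (previousSibling): html (no-op, stayed)
After 3 (lastChild): tr
After 4 (previousSibling): td
After 5 (lastChild): div
After 6 (parentNode): td
After 7 (firstChild): div

Answer: nav > html > td > div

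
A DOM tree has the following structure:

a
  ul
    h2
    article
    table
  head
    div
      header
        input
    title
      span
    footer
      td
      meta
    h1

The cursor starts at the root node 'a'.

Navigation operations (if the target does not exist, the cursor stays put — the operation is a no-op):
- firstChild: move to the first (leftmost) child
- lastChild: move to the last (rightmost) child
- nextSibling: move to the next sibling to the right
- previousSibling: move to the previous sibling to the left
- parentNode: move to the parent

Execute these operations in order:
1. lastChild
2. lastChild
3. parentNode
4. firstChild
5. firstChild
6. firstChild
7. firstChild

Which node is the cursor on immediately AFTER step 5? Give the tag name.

Answer: header

Derivation:
After 1 (lastChild): head
After 2 (lastChild): h1
After 3 (parentNode): head
After 4 (firstChild): div
After 5 (firstChild): header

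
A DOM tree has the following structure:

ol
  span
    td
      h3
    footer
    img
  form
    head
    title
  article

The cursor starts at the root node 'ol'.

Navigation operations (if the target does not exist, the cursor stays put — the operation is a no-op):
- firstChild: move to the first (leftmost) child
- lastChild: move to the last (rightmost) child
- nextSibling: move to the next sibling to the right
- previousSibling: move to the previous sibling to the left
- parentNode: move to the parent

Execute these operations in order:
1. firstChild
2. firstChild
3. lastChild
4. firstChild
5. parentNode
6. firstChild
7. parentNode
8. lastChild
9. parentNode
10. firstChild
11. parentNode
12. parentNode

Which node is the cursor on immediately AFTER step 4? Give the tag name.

After 1 (firstChild): span
After 2 (firstChild): td
After 3 (lastChild): h3
After 4 (firstChild): h3 (no-op, stayed)

Answer: h3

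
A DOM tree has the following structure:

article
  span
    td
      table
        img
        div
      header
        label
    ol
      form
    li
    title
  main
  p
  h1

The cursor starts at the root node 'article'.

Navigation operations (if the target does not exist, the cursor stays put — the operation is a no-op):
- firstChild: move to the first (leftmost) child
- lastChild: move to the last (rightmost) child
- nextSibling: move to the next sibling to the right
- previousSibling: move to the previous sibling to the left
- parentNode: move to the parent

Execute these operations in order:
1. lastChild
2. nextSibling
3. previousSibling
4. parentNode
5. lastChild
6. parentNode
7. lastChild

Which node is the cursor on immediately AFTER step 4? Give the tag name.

Answer: article

Derivation:
After 1 (lastChild): h1
After 2 (nextSibling): h1 (no-op, stayed)
After 3 (previousSibling): p
After 4 (parentNode): article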